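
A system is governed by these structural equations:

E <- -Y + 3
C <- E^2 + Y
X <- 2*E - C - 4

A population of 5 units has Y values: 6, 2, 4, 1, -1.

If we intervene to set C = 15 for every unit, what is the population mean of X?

The intervention sets C=15 in all 5 units regardless of Y. Recomputing X per unit gives -25, -17, -21, -15, -11; average -17.8.

-17.8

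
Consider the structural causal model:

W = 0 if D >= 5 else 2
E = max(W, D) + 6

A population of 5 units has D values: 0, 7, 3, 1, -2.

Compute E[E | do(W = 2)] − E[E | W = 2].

0.95

The intervention sets W=2 in all 5 units regardless of D. Recomputing E per unit gives 8, 13, 9, 8, 8; average 9.2.
Conditioning on W=2 selects the 4 unit(s) with D ∈ {0, 3, 1, -2}. Their E values: 8, 9, 8, 8. Mean = 8.25.
Difference = 9.2 − 8.25 = 0.95.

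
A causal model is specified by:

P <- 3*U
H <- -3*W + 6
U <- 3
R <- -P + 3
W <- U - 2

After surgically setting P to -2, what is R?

do(P=-2) replaces the equation P <- 3*U with the constant P = -2.
R = -P + 3  [with P=-2]  = 5

5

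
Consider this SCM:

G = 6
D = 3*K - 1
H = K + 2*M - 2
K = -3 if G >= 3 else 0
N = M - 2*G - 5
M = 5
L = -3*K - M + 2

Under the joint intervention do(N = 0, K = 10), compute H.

The joint intervention fixes N = 0, K = 10, removing each variable's own equation.
H = K + 2*M - 2  [with K=10, M=5]  = 18

18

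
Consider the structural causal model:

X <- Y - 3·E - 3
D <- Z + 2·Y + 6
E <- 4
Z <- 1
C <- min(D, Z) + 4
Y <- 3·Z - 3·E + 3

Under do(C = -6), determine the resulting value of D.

-5

do(C=-6) replaces the equation C <- min(D, Z) + 4 with the constant C = -6.
Since D is not a descendant of the intervened variable, it is unaffected.
Y = 3·Z - 3·E + 3  [with Z=1, E=4]  = -6
D = Z + 2·Y + 6  [with Z=1, Y=-6]  = -5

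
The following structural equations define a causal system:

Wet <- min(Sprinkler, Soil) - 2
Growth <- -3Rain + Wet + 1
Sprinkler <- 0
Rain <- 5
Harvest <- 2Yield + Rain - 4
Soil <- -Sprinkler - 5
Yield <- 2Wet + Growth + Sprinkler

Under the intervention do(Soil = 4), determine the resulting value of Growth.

-16

do(Soil=4) replaces the equation Soil <- -Sprinkler - 5 with the constant Soil = 4.
Wet = min(Sprinkler, Soil) - 2  [with Sprinkler=0, Soil=4]  = -2
Growth = -3Rain + Wet + 1  [with Rain=5, Wet=-2]  = -16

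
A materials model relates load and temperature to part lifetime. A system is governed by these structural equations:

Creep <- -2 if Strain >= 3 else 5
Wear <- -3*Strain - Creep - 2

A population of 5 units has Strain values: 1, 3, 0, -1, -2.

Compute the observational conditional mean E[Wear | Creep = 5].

-5.5

E[Wear|Creep=5] averages over only the 4 units with Creep=5 (Strain = 1, 0, -1, -2): Wear = -10, -7, -4, -1, mean -5.5.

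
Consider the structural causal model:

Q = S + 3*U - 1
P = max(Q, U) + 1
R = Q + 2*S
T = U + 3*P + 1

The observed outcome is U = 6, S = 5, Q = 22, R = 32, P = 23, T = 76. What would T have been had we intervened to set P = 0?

7

The intervention breaks the incoming arrows to P: P = max(Q, U) + 1 no longer applies, and P = 0.
T = U + 3*P + 1  [with U=6, P=0]  = 7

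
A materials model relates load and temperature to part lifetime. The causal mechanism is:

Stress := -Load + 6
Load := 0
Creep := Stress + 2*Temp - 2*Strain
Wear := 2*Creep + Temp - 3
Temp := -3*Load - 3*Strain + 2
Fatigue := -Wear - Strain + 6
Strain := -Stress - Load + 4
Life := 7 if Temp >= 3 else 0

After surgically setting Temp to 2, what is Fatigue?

The intervention breaks the incoming arrows to Temp: Temp := -3*Load - 3*Strain + 2 no longer applies, and Temp = 2.
Stress = -Load + 6  [with Load=0]  = 6
Strain = -Stress - Load + 4  [with Stress=6, Load=0]  = -2
Creep = Stress + 2*Temp - 2*Strain  [with Stress=6, Temp=2, Strain=-2]  = 14
Wear = 2*Creep + Temp - 3  [with Creep=14, Temp=2]  = 27
Fatigue = -Wear - Strain + 6  [with Wear=27, Strain=-2]  = -19

-19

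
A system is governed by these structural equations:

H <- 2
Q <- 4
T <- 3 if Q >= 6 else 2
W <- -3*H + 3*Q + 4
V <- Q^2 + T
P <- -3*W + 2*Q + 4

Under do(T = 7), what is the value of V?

23

do(T=7) replaces the equation T <- 3 if Q >= 6 else 2 with the constant T = 7.
V = Q^2 + T  [with Q=4, T=7]  = 23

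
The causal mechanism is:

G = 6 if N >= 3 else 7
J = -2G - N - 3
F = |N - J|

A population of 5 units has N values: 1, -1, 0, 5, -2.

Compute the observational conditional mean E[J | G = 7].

-16.5

Conditioning on G=7 selects the 4 unit(s) with N ∈ {1, -1, 0, -2}. Their J values: -18, -16, -17, -15. Mean = -16.5.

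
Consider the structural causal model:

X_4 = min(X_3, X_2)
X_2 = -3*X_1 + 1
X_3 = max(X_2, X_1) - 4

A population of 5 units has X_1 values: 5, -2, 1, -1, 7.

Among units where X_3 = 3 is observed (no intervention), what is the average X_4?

E[X_4|X_3=3] averages over only the 2 units with X_3=3 (X_1 = -2, 7): X_4 = 3, -20, mean -8.5.

-8.5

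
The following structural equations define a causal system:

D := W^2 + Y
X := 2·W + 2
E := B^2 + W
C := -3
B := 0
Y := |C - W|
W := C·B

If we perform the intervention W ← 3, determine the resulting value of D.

15

The intervention breaks the incoming arrows to W: W := C·B no longer applies, and W = 3.
Y = |C - W|  [with C=-3, W=3]  = 6
D = W^2 + Y  [with W=3, Y=6]  = 15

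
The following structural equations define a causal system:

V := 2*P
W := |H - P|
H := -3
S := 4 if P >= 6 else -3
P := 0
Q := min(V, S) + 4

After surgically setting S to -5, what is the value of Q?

-1

Under do(S=-5), the mechanism S := 4 if P >= 6 else -3 is discarded; S is fixed at -5.
V = 2*P  [with P=0]  = 0
Q = min(V, S) + 4  [with V=0, S=-5]  = -1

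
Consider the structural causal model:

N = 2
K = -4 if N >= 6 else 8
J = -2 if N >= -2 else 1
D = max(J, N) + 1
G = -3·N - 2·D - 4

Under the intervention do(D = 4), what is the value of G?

Intervening sets D = 4 and removes its equation (D = max(J, N) + 1).
G = -3·N - 2·D - 4  [with N=2, D=4]  = -18

-18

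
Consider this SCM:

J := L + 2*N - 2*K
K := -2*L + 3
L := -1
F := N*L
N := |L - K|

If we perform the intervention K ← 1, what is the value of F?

-2

do(K=1) replaces the equation K := -2*L + 3 with the constant K = 1.
N = |L - K|  [with L=-1, K=1]  = 2
F = N*L  [with N=2, L=-1]  = -2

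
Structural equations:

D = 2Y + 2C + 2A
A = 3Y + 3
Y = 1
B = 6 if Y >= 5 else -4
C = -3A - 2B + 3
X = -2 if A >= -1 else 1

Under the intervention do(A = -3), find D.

Under do(A=-3), the mechanism A = 3Y + 3 is discarded; A is fixed at -3.
B = 6 if Y >= 5 else -4  [with Y=1]  = -4
C = -3A - 2B + 3  [with A=-3, B=-4]  = 20
D = 2Y + 2C + 2A  [with Y=1, C=20, A=-3]  = 36

36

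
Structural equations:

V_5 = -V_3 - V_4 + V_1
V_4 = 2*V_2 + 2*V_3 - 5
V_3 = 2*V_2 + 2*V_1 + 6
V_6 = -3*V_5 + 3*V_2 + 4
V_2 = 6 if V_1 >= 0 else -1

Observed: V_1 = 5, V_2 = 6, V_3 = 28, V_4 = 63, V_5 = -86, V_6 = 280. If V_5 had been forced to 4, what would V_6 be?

The intervention breaks the incoming arrows to V_5: V_5 = -V_3 - V_4 + V_1 no longer applies, and V_5 = 4.
V_2 = 6 if V_1 >= 0 else -1  [with V_1=5]  = 6
V_6 = -3*V_5 + 3*V_2 + 4  [with V_5=4, V_2=6]  = 10

10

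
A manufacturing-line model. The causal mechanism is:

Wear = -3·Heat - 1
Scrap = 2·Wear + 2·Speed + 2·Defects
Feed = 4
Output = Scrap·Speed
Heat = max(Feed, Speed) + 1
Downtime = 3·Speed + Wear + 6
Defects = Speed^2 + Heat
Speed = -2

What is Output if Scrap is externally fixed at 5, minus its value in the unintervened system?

-46

Intervening sets Scrap = 5 and removes its equation (Scrap = 2·Wear + 2·Speed + 2·Defects).
Output = Scrap·Speed  [with Scrap=5, Speed=-2]  = -10
Without intervention: Heat = max(Feed, Speed) + 1  [with Feed=4, Speed=-2]  = 5; Wear = -3·Heat - 1  [with Heat=5]  = -16; Defects = Speed^2 + Heat  [with Speed=-2, Heat=5]  = 9; Scrap = 2·Wear + 2·Speed + 2·Defects  [with Wear=-16, Speed=-2, Defects=9]  = -18; Output = Scrap·Speed  [with Scrap=-18, Speed=-2]  = 36.
Change = -10 − 36 = -46.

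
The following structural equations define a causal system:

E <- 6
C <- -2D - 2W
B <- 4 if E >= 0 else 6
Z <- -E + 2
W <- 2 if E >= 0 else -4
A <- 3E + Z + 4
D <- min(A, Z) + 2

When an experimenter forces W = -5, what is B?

do(W=-5) replaces the equation W <- 2 if E >= 0 else -4 with the constant W = -5.
Since B is not a descendant of the intervened variable, it is unaffected.
B = 4 if E >= 0 else 6  [with E=6]  = 4

4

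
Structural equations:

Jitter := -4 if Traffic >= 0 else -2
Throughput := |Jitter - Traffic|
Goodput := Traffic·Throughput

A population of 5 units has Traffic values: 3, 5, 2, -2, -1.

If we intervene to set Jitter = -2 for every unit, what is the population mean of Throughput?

3.4

Every unit gets Jitter=-2 under the intervention. Throughput values become 5, 7, 4, 0, 1; E[Throughput|do(Jitter=-2)] = 3.4.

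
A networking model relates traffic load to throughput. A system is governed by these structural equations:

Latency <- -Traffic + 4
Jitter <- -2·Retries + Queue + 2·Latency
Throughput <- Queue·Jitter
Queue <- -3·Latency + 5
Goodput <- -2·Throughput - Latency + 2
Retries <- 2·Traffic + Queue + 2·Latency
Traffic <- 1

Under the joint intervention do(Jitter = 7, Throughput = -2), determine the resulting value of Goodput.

Under do(Jitter = 7, Throughput = -2), each intervened variable's structural equation is replaced by its fixed value.
Latency = -Traffic + 4  [with Traffic=1]  = 3
Goodput = -2·Throughput - Latency + 2  [with Throughput=-2, Latency=3]  = 3

3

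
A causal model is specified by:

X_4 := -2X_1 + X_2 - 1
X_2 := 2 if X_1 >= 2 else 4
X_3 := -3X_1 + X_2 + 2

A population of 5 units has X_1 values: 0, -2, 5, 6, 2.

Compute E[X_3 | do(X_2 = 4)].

do(X_2=4) breaks X_2's dependence on X_1. With X_2=4 fixed, X_3 across the units is 6, 12, -9, -12, 0, mean -0.6.

-0.6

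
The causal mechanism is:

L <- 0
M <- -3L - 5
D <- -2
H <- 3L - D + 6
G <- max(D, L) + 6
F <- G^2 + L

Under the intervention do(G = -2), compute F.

Under do(G=-2), the mechanism G <- max(D, L) + 6 is discarded; G is fixed at -2.
F = G^2 + L  [with G=-2, L=0]  = 4

4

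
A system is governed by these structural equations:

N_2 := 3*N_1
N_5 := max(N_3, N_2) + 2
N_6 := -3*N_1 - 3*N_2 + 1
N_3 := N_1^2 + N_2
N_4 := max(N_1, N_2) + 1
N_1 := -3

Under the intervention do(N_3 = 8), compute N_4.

-2

The intervention breaks the incoming arrows to N_3: N_3 := N_1^2 + N_2 no longer applies, and N_3 = 8.
N_4 is not downstream of the intervention, so its value is determined by the original equations.
N_2 = 3*N_1  [with N_1=-3]  = -9
N_4 = max(N_1, N_2) + 1  [with N_1=-3, N_2=-9]  = -2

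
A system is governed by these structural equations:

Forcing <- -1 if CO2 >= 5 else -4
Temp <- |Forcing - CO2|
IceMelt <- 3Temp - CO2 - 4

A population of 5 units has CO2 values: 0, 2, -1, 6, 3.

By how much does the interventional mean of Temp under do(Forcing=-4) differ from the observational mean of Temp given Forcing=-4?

1

do(Forcing=-4) breaks Forcing's dependence on CO2. With Forcing=-4 fixed, Temp across the units is 4, 6, 3, 10, 7, mean 6.
E[Temp|Forcing=-4] averages over only the 4 units with Forcing=-4 (CO2 = 0, 2, -1, 3): Temp = 4, 6, 3, 7, mean 5.
Difference = 6 − 5 = 1.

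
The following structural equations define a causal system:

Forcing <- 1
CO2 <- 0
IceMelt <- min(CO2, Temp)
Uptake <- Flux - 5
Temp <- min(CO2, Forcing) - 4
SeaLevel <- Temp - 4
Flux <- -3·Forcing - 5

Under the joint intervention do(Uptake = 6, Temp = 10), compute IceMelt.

The joint intervention fixes Uptake = 6, Temp = 10, removing each variable's own equation.
IceMelt = min(CO2, Temp)  [with CO2=0, Temp=10]  = 0

0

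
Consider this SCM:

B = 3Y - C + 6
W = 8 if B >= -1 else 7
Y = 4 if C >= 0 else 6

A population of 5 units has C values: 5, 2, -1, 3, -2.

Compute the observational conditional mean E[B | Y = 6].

Conditioning on Y=6 selects the 2 unit(s) with C ∈ {-1, -2}. Their B values: 25, 26. Mean = 25.5.

25.5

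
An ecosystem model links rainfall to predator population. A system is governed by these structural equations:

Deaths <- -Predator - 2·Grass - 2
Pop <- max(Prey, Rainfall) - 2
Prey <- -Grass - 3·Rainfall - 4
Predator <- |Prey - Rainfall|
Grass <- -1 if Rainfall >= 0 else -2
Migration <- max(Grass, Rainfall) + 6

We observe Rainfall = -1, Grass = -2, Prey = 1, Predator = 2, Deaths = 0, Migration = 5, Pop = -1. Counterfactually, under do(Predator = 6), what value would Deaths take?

-4

Intervening sets Predator = 6 and removes its equation (Predator <- |Prey - Rainfall|).
Grass = -1 if Rainfall >= 0 else -2  [with Rainfall=-1]  = -2
Deaths = -Predator - 2·Grass - 2  [with Predator=6, Grass=-2]  = -4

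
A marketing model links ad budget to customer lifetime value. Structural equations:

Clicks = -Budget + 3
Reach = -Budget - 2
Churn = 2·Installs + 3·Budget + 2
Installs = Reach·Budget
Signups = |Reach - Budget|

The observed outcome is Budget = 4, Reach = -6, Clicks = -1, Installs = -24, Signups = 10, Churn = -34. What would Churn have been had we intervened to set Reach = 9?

86

Under do(Reach=9), the mechanism Reach = -Budget - 2 is discarded; Reach is fixed at 9.
Installs = Reach·Budget  [with Reach=9, Budget=4]  = 36
Churn = 2·Installs + 3·Budget + 2  [with Installs=36, Budget=4]  = 86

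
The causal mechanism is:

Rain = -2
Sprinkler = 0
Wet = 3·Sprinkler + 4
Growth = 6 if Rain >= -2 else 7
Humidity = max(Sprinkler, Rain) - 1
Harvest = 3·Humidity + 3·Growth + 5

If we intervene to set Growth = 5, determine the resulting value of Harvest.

Under do(Growth=5), the mechanism Growth = 6 if Rain >= -2 else 7 is discarded; Growth is fixed at 5.
Humidity = max(Sprinkler, Rain) - 1  [with Sprinkler=0, Rain=-2]  = -1
Harvest = 3·Humidity + 3·Growth + 5  [with Humidity=-1, Growth=5]  = 17

17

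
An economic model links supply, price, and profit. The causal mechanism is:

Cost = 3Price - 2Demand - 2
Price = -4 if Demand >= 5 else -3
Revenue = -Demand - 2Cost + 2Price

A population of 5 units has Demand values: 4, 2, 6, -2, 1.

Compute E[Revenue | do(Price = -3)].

The intervention sets Price=-3 in all 5 units regardless of Demand. Recomputing Revenue per unit gives 28, 22, 34, 10, 19; average 22.6.

22.6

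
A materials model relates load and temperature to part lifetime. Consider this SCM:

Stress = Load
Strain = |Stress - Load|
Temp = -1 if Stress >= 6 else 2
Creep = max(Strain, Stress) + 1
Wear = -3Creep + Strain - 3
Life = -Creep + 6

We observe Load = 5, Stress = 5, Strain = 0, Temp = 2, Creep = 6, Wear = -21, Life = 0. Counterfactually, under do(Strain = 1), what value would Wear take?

The intervention breaks the incoming arrows to Strain: Strain = |Stress - Load| no longer applies, and Strain = 1.
Stress = Load  [with Load=5]  = 5
Creep = max(Strain, Stress) + 1  [with Strain=1, Stress=5]  = 6
Wear = -3Creep + Strain - 3  [with Creep=6, Strain=1]  = -20

-20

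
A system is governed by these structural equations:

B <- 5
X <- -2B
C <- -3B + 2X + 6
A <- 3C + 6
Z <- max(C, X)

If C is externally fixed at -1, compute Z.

do(C=-1) replaces the equation C <- -3B + 2X + 6 with the constant C = -1.
X = -2B  [with B=5]  = -10
Z = max(C, X)  [with C=-1, X=-10]  = -1

-1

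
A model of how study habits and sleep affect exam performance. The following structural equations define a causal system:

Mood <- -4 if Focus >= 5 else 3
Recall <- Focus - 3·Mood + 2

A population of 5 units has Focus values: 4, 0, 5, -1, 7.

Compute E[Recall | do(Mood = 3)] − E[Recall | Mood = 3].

Every unit gets Mood=3 under the intervention. Recall values become -3, -7, -2, -8, 0; E[Recall|do(Mood=3)] = -4.
E[Recall|Mood=3] averages over only the 3 units with Mood=3 (Focus = 4, 0, -1): Recall = -3, -7, -8, mean -6.
Difference = -4 − (-6) = 2.

2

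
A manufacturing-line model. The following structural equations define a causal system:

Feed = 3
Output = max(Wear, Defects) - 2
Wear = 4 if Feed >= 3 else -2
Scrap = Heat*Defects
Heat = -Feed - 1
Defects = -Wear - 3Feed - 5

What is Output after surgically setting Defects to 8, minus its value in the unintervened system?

4

Under do(Defects=8), the mechanism Defects = -Wear - 3Feed - 5 is discarded; Defects is fixed at 8.
Wear = 4 if Feed >= 3 else -2  [with Feed=3]  = 4
Output = max(Wear, Defects) - 2  [with Wear=4, Defects=8]  = 6
Without intervention: Wear = 4 if Feed >= 3 else -2  [with Feed=3]  = 4; Defects = -Wear - 3Feed - 5  [with Wear=4, Feed=3]  = -18; Output = max(Wear, Defects) - 2  [with Wear=4, Defects=-18]  = 2.
Change = 6 − 2 = 4.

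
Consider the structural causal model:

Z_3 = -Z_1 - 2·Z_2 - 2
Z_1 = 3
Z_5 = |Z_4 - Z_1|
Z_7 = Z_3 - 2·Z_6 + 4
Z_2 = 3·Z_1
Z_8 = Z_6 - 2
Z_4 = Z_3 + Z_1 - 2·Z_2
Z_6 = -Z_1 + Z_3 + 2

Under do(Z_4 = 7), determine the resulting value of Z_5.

Intervening sets Z_4 = 7 and removes its equation (Z_4 = Z_3 + Z_1 - 2·Z_2).
Z_5 = |Z_4 - Z_1|  [with Z_4=7, Z_1=3]  = 4

4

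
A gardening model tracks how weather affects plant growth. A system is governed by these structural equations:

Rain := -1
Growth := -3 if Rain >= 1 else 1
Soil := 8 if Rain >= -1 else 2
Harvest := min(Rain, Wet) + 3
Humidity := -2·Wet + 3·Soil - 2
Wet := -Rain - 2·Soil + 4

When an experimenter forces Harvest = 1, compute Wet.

do(Harvest=1) replaces the equation Harvest := min(Rain, Wet) + 3 with the constant Harvest = 1.
Wet is not downstream of the intervention, so its value is determined by the original equations.
Soil = 8 if Rain >= -1 else 2  [with Rain=-1]  = 8
Wet = -Rain - 2·Soil + 4  [with Rain=-1, Soil=8]  = -11

-11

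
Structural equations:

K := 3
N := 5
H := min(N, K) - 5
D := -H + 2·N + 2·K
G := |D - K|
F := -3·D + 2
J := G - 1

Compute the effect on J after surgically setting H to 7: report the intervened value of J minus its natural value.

-9

The intervention breaks the incoming arrows to H: H := min(N, K) - 5 no longer applies, and H = 7.
D = -H + 2·N + 2·K  [with H=7, N=5, K=3]  = 9
G = |D - K|  [with D=9, K=3]  = 6
J = G - 1  [with G=6]  = 5
Without intervention: H = min(N, K) - 5  [with N=5, K=3]  = -2; D = -H + 2·N + 2·K  [with H=-2, N=5, K=3]  = 18; G = |D - K|  [with D=18, K=3]  = 15; J = G - 1  [with G=15]  = 14.
Change = 5 − 14 = -9.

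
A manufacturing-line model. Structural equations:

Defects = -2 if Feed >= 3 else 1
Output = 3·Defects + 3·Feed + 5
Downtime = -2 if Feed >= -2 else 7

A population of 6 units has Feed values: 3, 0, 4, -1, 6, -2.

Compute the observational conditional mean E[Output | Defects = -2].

12

Observing Defects=-2 restricts to units where Defects's equation naturally yields -2: Feed ∈ {3, 4, 6}. In that subpopulation Output = 8, 11, 17, mean 12.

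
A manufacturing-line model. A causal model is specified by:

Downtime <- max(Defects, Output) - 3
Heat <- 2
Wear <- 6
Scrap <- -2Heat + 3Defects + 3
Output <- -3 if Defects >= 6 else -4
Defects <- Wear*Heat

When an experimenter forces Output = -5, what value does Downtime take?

The intervention breaks the incoming arrows to Output: Output <- -3 if Defects >= 6 else -4 no longer applies, and Output = -5.
Defects = Wear*Heat  [with Wear=6, Heat=2]  = 12
Downtime = max(Defects, Output) - 3  [with Defects=12, Output=-5]  = 9

9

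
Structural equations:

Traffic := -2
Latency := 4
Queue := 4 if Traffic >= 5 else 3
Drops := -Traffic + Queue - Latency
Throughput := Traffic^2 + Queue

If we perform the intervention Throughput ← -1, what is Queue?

3

do(Throughput=-1) replaces the equation Throughput := Traffic^2 + Queue with the constant Throughput = -1.
Queue is not downstream of the intervention, so its value is determined by the original equations.
Queue = 4 if Traffic >= 5 else 3  [with Traffic=-2]  = 3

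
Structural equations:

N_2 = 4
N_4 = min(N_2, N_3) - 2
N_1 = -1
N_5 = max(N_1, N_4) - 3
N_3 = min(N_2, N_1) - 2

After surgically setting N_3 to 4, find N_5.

do(N_3=4) replaces the equation N_3 = min(N_2, N_1) - 2 with the constant N_3 = 4.
N_4 = min(N_2, N_3) - 2  [with N_2=4, N_3=4]  = 2
N_5 = max(N_1, N_4) - 3  [with N_1=-1, N_4=2]  = -1

-1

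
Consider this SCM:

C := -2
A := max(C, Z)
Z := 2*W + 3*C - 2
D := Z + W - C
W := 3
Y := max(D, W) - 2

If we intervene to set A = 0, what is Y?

The intervention breaks the incoming arrows to A: A := max(C, Z) no longer applies, and A = 0.
Since Y is not a descendant of the intervened variable, it is unaffected.
Z = 2*W + 3*C - 2  [with W=3, C=-2]  = -2
D = Z + W - C  [with Z=-2, W=3, C=-2]  = 3
Y = max(D, W) - 2  [with D=3, W=3]  = 1

1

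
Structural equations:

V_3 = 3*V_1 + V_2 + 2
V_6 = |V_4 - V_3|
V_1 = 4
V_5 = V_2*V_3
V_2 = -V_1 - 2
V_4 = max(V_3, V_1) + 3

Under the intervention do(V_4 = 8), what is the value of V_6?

Under do(V_4=8), the mechanism V_4 = max(V_3, V_1) + 3 is discarded; V_4 is fixed at 8.
V_2 = -V_1 - 2  [with V_1=4]  = -6
V_3 = 3*V_1 + V_2 + 2  [with V_1=4, V_2=-6]  = 8
V_6 = |V_4 - V_3|  [with V_4=8, V_3=8]  = 0

0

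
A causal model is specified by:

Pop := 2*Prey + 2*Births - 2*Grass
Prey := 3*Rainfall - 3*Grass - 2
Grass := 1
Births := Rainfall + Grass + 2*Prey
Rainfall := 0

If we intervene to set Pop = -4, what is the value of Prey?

do(Pop=-4) replaces the equation Pop := 2*Prey + 2*Births - 2*Grass with the constant Pop = -4.
Prey is not downstream of the intervention, so its value is determined by the original equations.
Prey = 3*Rainfall - 3*Grass - 2  [with Rainfall=0, Grass=1]  = -5

-5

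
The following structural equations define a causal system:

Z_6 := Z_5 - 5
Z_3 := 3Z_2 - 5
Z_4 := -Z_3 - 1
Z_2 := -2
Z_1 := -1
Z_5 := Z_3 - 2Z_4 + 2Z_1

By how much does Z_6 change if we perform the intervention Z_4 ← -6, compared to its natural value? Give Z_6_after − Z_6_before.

Under do(Z_4=-6), the mechanism Z_4 := -Z_3 - 1 is discarded; Z_4 is fixed at -6.
Z_3 = 3Z_2 - 5  [with Z_2=-2]  = -11
Z_5 = Z_3 - 2Z_4 + 2Z_1  [with Z_3=-11, Z_4=-6, Z_1=-1]  = -1
Z_6 = Z_5 - 5  [with Z_5=-1]  = -6
Without intervention: Z_3 = 3Z_2 - 5  [with Z_2=-2]  = -11; Z_4 = -Z_3 - 1  [with Z_3=-11]  = 10; Z_5 = Z_3 - 2Z_4 + 2Z_1  [with Z_3=-11, Z_4=10, Z_1=-1]  = -33; Z_6 = Z_5 - 5  [with Z_5=-33]  = -38.
Change = -6 − (-38) = 32.

32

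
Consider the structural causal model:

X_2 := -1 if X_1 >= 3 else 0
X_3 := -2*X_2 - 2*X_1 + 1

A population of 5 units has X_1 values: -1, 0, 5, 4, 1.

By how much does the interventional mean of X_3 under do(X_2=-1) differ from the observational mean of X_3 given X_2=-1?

5.4

Under do(X_2=-1), X_2's equation is replaced by X_2=-1 for every unit. Per-unit X_3: 5, 3, -7, -5, 1. Mean = -0.6.
Observing X_2=-1 restricts to units where X_2's equation naturally yields -1: X_1 ∈ {5, 4}. In that subpopulation X_3 = -7, -5, mean -6.
Difference = -0.6 − (-6) = 5.4.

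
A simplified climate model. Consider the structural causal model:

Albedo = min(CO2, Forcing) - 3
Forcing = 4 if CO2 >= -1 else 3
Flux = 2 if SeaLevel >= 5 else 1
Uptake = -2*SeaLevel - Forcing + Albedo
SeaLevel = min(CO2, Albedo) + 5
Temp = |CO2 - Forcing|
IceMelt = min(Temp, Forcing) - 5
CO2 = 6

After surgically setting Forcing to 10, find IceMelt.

-1

Under do(Forcing=10), the mechanism Forcing = 4 if CO2 >= -1 else 3 is discarded; Forcing is fixed at 10.
Temp = |CO2 - Forcing|  [with CO2=6, Forcing=10]  = 4
IceMelt = min(Temp, Forcing) - 5  [with Temp=4, Forcing=10]  = -1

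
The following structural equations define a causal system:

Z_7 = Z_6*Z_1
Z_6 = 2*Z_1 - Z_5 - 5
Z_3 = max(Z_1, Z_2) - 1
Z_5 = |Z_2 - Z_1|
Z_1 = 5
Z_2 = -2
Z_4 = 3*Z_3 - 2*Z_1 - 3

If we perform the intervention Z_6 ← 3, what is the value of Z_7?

15

Intervening sets Z_6 = 3 and removes its equation (Z_6 = 2*Z_1 - Z_5 - 5).
Z_7 = Z_6*Z_1  [with Z_6=3, Z_1=5]  = 15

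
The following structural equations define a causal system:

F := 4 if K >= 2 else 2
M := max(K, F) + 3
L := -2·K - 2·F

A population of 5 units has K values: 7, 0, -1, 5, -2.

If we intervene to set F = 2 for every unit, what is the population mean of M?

Under do(F=2), F's equation is replaced by F=2 for every unit. Per-unit M: 10, 5, 5, 8, 5. Mean = 6.6.

6.6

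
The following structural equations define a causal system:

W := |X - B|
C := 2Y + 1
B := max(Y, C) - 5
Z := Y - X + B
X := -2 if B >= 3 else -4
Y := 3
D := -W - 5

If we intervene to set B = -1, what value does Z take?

6

do(B=-1) replaces the equation B := max(Y, C) - 5 with the constant B = -1.
X = -2 if B >= 3 else -4  [with B=-1]  = -4
Z = Y - X + B  [with Y=3, X=-4, B=-1]  = 6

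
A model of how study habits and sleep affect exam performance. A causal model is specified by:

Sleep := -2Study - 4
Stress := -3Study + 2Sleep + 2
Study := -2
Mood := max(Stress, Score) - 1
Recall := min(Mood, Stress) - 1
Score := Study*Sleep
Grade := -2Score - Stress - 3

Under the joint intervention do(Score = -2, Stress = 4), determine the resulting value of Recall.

The joint intervention fixes Score = -2, Stress = 4, removing each variable's own equation.
Mood = max(Stress, Score) - 1  [with Stress=4, Score=-2]  = 3
Recall = min(Mood, Stress) - 1  [with Mood=3, Stress=4]  = 2

2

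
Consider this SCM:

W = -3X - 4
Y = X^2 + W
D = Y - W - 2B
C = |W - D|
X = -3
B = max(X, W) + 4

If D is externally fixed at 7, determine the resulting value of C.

2

The intervention breaks the incoming arrows to D: D = Y - W - 2B no longer applies, and D = 7.
W = -3X - 4  [with X=-3]  = 5
C = |W - D|  [with W=5, D=7]  = 2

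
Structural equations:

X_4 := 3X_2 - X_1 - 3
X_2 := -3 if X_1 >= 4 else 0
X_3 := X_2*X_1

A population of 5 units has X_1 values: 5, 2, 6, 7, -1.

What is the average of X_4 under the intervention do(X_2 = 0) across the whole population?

The intervention sets X_2=0 in all 5 units regardless of X_1. Recomputing X_4 per unit gives -8, -5, -9, -10, -2; average -6.8.

-6.8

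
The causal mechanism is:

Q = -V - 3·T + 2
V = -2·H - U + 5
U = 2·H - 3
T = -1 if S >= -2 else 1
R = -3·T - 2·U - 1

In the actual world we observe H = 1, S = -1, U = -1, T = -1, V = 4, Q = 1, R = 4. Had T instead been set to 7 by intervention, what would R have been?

-20

The intervention breaks the incoming arrows to T: T = -1 if S >= -2 else 1 no longer applies, and T = 7.
U = 2·H - 3  [with H=1]  = -1
R = -3·T - 2·U - 1  [with T=7, U=-1]  = -20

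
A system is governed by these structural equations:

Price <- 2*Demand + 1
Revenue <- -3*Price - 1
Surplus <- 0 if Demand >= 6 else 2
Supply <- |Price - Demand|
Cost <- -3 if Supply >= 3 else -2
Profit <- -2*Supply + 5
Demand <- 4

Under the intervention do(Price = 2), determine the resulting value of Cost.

-2

Under do(Price=2), the mechanism Price <- 2*Demand + 1 is discarded; Price is fixed at 2.
Supply = |Price - Demand|  [with Price=2, Demand=4]  = 2
Cost = -3 if Supply >= 3 else -2  [with Supply=2]  = -2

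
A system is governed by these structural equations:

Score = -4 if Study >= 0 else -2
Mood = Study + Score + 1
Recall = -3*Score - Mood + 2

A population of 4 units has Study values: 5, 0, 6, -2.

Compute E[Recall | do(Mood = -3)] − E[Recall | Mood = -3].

do(Mood=-3) breaks Mood's dependence on Study. With Mood=-3 fixed, Recall across the units is 17, 17, 17, 11, mean 15.5.
Observing Mood=-3 restricts to units where Mood's equation naturally yields -3: Study ∈ {0, -2}. In that subpopulation Recall = 17, 11, mean 14.
Difference = 15.5 − 14 = 1.5.

1.5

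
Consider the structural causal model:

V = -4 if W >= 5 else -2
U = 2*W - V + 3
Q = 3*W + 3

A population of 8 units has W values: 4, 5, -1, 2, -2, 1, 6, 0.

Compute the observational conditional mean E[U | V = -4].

E[U|V=-4] averages over only the 2 units with V=-4 (W = 5, 6): U = 17, 19, mean 18.

18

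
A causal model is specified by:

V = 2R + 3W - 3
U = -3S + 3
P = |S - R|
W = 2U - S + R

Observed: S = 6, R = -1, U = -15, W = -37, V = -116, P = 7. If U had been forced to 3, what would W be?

-1

The intervention breaks the incoming arrows to U: U = -3S + 3 no longer applies, and U = 3.
W = 2U - S + R  [with U=3, S=6, R=-1]  = -1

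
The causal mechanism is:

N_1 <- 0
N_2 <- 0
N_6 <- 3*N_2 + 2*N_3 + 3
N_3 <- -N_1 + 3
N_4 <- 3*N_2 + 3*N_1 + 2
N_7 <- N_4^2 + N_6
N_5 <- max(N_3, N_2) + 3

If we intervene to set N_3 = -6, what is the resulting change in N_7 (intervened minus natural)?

-18

The intervention breaks the incoming arrows to N_3: N_3 <- -N_1 + 3 no longer applies, and N_3 = -6.
N_4 = 3*N_2 + 3*N_1 + 2  [with N_2=0, N_1=0]  = 2
N_6 = 3*N_2 + 2*N_3 + 3  [with N_2=0, N_3=-6]  = -9
N_7 = N_4^2 + N_6  [with N_4=2, N_6=-9]  = -5
Without intervention: N_3 = -N_1 + 3  [with N_1=0]  = 3; N_4 = 3*N_2 + 3*N_1 + 2  [with N_2=0, N_1=0]  = 2; N_6 = 3*N_2 + 2*N_3 + 3  [with N_2=0, N_3=3]  = 9; N_7 = N_4^2 + N_6  [with N_4=2, N_6=9]  = 13.
Change = -5 − 13 = -18.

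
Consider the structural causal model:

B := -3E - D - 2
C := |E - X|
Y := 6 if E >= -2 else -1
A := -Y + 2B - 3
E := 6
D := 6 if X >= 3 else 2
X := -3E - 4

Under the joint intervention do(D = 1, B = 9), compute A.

Under do(D = 1, B = 9), each intervened variable's structural equation is replaced by its fixed value.
Y = 6 if E >= -2 else -1  [with E=6]  = 6
A = -Y + 2B - 3  [with Y=6, B=9]  = 9

9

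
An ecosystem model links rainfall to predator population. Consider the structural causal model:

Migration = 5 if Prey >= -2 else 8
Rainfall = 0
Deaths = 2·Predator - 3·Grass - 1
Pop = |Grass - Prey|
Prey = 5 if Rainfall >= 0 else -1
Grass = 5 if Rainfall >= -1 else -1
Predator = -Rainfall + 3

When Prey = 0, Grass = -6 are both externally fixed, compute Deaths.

Setting Prey = 0, Grass = -6 by intervention discards those variables' equations.
Predator = -Rainfall + 3  [with Rainfall=0]  = 3
Deaths = 2·Predator - 3·Grass - 1  [with Predator=3, Grass=-6]  = 23

23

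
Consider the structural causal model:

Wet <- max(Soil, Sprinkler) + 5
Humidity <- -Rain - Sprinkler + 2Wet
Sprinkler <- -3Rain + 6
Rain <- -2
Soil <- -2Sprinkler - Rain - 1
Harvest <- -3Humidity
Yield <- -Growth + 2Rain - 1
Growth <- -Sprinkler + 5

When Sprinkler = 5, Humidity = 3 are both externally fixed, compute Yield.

-5

Setting Sprinkler = 5, Humidity = 3 by intervention discards those variables' equations.
Growth = -Sprinkler + 5  [with Sprinkler=5]  = 0
Yield = -Growth + 2Rain - 1  [with Growth=0, Rain=-2]  = -5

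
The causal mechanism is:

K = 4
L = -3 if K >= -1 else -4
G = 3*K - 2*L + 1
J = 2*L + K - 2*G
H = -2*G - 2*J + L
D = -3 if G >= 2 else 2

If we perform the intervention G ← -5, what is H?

do(G=-5) replaces the equation G = 3*K - 2*L + 1 with the constant G = -5.
L = -3 if K >= -1 else -4  [with K=4]  = -3
J = 2*L + K - 2*G  [with L=-3, K=4, G=-5]  = 8
H = -2*G - 2*J + L  [with G=-5, J=8, L=-3]  = -9

-9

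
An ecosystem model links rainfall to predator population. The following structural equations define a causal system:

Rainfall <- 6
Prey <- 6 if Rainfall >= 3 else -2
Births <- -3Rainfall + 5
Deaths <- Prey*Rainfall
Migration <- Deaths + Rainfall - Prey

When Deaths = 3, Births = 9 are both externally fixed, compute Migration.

3

The joint intervention fixes Deaths = 3, Births = 9, removing each variable's own equation.
Prey = 6 if Rainfall >= 3 else -2  [with Rainfall=6]  = 6
Migration = Deaths + Rainfall - Prey  [with Deaths=3, Rainfall=6, Prey=6]  = 3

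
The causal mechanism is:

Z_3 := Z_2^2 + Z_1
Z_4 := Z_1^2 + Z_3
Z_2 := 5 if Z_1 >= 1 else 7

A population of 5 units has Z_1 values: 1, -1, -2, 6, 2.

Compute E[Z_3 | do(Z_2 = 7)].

50.2

The intervention sets Z_2=7 in all 5 units regardless of Z_1. Recomputing Z_3 per unit gives 50, 48, 47, 55, 51; average 50.2.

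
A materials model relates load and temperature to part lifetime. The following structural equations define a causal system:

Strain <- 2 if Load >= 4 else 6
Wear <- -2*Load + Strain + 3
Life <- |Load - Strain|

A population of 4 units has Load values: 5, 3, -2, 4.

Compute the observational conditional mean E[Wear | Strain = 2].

-4

Observing Strain=2 restricts to units where Strain's equation naturally yields 2: Load ∈ {5, 4}. In that subpopulation Wear = -5, -3, mean -4.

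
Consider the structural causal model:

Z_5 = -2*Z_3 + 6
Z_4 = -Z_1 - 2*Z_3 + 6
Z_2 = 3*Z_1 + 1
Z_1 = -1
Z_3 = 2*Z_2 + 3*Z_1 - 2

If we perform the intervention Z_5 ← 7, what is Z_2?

-2

Under do(Z_5=7), the mechanism Z_5 = -2*Z_3 + 6 is discarded; Z_5 is fixed at 7.
No directed path runs from Z_5 to Z_2, so Z_2 keeps its natural value.
Z_2 = 3*Z_1 + 1  [with Z_1=-1]  = -2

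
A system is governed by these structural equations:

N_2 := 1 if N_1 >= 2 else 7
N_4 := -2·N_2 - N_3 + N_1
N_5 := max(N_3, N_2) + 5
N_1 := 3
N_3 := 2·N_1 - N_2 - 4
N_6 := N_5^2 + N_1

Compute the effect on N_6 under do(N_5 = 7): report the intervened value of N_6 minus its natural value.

The intervention breaks the incoming arrows to N_5: N_5 := max(N_3, N_2) + 5 no longer applies, and N_5 = 7.
N_6 = N_5^2 + N_1  [with N_5=7, N_1=3]  = 52
Without intervention: N_2 = 1 if N_1 >= 2 else 7  [with N_1=3]  = 1; N_3 = 2·N_1 - N_2 - 4  [with N_1=3, N_2=1]  = 1; N_5 = max(N_3, N_2) + 5  [with N_3=1, N_2=1]  = 6; N_6 = N_5^2 + N_1  [with N_5=6, N_1=3]  = 39.
Change = 52 − 39 = 13.

13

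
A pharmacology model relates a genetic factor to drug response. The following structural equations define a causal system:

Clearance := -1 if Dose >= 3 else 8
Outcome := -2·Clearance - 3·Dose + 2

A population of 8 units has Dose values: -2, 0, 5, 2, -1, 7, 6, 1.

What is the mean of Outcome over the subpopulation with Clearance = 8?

-14

Observing Clearance=8 restricts to units where Clearance's equation naturally yields 8: Dose ∈ {-2, 0, 2, -1, 1}. In that subpopulation Outcome = -8, -14, -20, -11, -17, mean -14.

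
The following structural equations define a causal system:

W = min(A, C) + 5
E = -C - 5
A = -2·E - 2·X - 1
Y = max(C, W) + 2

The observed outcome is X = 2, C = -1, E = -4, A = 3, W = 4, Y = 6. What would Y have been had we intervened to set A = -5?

Under do(A=-5), the mechanism A = -2·E - 2·X - 1 is discarded; A is fixed at -5.
W = min(A, C) + 5  [with A=-5, C=-1]  = 0
Y = max(C, W) + 2  [with C=-1, W=0]  = 2

2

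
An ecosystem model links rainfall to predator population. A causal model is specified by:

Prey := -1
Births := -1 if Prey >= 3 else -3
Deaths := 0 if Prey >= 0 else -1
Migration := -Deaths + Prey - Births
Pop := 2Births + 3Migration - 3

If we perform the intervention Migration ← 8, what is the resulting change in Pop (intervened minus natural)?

Intervening sets Migration = 8 and removes its equation (Migration := -Deaths + Prey - Births).
Births = -1 if Prey >= 3 else -3  [with Prey=-1]  = -3
Pop = 2Births + 3Migration - 3  [with Births=-3, Migration=8]  = 15
Without intervention: Births = -1 if Prey >= 3 else -3  [with Prey=-1]  = -3; Deaths = 0 if Prey >= 0 else -1  [with Prey=-1]  = -1; Migration = -Deaths + Prey - Births  [with Deaths=-1, Prey=-1, Births=-3]  = 3; Pop = 2Births + 3Migration - 3  [with Births=-3, Migration=3]  = 0.
Change = 15 − 0 = 15.

15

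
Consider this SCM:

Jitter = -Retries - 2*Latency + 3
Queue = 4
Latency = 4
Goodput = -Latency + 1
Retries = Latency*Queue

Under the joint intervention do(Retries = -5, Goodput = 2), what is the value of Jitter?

The joint intervention fixes Retries = -5, Goodput = 2, removing each variable's own equation.
Jitter = -Retries - 2*Latency + 3  [with Retries=-5, Latency=4]  = 0

0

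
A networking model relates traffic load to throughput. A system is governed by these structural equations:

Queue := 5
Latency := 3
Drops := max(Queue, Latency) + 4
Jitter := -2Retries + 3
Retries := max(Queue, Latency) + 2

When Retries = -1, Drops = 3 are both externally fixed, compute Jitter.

5

The joint intervention fixes Retries = -1, Drops = 3, removing each variable's own equation.
Jitter = -2Retries + 3  [with Retries=-1]  = 5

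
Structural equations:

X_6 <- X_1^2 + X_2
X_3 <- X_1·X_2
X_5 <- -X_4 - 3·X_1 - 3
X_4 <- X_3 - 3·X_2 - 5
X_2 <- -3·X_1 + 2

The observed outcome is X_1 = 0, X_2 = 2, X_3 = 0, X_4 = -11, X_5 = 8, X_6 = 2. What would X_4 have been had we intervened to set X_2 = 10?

-35

Under do(X_2=10), the mechanism X_2 <- -3·X_1 + 2 is discarded; X_2 is fixed at 10.
X_3 = X_1·X_2  [with X_1=0, X_2=10]  = 0
X_4 = X_3 - 3·X_2 - 5  [with X_3=0, X_2=10]  = -35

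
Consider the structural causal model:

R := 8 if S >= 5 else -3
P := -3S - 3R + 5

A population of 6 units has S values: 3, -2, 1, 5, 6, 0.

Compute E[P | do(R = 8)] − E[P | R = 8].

10

The intervention sets R=8 in all 6 units regardless of S. Recomputing P per unit gives -28, -13, -22, -34, -37, -19; average -25.5.
Conditioning on R=8 selects the 2 unit(s) with S ∈ {5, 6}. Their P values: -34, -37. Mean = -35.5.
Difference = -25.5 − (-35.5) = 10.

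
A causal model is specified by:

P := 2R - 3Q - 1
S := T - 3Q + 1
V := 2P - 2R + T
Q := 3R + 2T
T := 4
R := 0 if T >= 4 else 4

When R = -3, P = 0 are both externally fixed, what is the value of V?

10

Setting R = -3, P = 0 by intervention discards those variables' equations.
V = 2P - 2R + T  [with P=0, R=-3, T=4]  = 10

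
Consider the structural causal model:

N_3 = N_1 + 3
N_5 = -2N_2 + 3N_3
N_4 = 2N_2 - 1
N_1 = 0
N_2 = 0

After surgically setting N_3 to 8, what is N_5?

do(N_3=8) replaces the equation N_3 = N_1 + 3 with the constant N_3 = 8.
N_5 = -2N_2 + 3N_3  [with N_2=0, N_3=8]  = 24

24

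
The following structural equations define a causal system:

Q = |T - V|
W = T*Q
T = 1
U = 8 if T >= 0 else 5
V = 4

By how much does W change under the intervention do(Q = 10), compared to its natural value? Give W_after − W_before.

The intervention breaks the incoming arrows to Q: Q = |T - V| no longer applies, and Q = 10.
W = T*Q  [with T=1, Q=10]  = 10
Without intervention: Q = |T - V|  [with T=1, V=4]  = 3; W = T*Q  [with T=1, Q=3]  = 3.
Change = 10 − 3 = 7.

7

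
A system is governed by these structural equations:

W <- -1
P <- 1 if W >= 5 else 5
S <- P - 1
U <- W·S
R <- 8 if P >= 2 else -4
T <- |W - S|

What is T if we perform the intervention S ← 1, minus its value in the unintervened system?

The intervention breaks the incoming arrows to S: S <- P - 1 no longer applies, and S = 1.
T = |W - S|  [with W=-1, S=1]  = 2
Without intervention: P = 1 if W >= 5 else 5  [with W=-1]  = 5; S = P - 1  [with P=5]  = 4; T = |W - S|  [with W=-1, S=4]  = 5.
Change = 2 − 5 = -3.

-3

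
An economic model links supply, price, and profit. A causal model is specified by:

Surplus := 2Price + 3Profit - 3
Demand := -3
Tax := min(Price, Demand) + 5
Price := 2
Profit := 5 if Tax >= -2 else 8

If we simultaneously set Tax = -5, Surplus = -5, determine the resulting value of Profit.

8

The joint intervention fixes Tax = -5, Surplus = -5, removing each variable's own equation.
Profit = 5 if Tax >= -2 else 8  [with Tax=-5]  = 8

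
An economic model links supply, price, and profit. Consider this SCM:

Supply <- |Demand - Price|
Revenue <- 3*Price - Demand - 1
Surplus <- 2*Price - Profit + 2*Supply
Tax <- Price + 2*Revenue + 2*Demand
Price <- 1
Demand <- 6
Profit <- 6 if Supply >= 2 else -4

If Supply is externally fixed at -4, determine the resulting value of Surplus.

-2

The intervention breaks the incoming arrows to Supply: Supply <- |Demand - Price| no longer applies, and Supply = -4.
Profit = 6 if Supply >= 2 else -4  [with Supply=-4]  = -4
Surplus = 2*Price - Profit + 2*Supply  [with Price=1, Profit=-4, Supply=-4]  = -2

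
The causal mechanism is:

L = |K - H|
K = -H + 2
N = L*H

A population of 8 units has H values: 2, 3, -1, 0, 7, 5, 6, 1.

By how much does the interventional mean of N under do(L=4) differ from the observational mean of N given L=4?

7.5

The intervention sets L=4 in all 8 units regardless of H. Recomputing N per unit gives 8, 12, -4, 0, 28, 20, 24, 4; average 11.5.
Observing L=4 restricts to units where L's equation naturally yields 4: H ∈ {3, -1}. In that subpopulation N = 12, -4, mean 4.
Difference = 11.5 − 4 = 7.5.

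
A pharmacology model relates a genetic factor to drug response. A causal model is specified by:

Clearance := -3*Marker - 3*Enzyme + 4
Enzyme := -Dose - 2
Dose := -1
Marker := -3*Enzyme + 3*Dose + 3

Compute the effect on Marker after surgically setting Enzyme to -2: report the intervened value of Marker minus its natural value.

3

The intervention breaks the incoming arrows to Enzyme: Enzyme := -Dose - 2 no longer applies, and Enzyme = -2.
Marker = -3*Enzyme + 3*Dose + 3  [with Enzyme=-2, Dose=-1]  = 6
Without intervention: Enzyme = -Dose - 2  [with Dose=-1]  = -1; Marker = -3*Enzyme + 3*Dose + 3  [with Enzyme=-1, Dose=-1]  = 3.
Change = 6 − 3 = 3.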